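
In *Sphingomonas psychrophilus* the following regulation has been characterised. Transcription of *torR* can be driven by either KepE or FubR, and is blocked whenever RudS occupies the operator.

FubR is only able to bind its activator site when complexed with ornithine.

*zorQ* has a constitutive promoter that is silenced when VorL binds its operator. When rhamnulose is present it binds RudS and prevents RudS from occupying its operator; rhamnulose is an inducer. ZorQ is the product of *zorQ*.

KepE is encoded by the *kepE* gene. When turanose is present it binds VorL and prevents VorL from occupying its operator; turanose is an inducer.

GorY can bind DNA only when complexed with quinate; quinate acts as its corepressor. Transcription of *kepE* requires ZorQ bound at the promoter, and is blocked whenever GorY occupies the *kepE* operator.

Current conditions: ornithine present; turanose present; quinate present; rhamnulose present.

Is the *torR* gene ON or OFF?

Turanose is present, so VorL is inactive.
With no repressor bound, *zorQ* is transcribed.
So ZorQ is produced and active.
Quinate is present, so GorY is active.
With repressor GorY bound, *kepE* is not transcribed.
So KepE is not produced.
Ornithine is present, so FubR is active.
Rhamnulose is present, so RudS is inactive.
Activator FubR is present, so *torR* is transcribed.

ON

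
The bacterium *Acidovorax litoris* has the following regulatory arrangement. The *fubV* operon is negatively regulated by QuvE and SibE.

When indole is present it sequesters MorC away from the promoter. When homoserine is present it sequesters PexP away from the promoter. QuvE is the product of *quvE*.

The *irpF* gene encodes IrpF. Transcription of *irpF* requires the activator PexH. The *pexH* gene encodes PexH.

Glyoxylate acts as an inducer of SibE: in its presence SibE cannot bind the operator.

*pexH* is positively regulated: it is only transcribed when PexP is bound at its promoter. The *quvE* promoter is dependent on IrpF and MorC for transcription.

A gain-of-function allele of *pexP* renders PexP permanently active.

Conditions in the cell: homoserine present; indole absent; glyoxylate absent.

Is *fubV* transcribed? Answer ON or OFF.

OFF

PexP is constitutively active in this strain.
No repressor is bound and PexP is active, so *pexH* is transcribed.
So PexH is produced and active.
No repressor is bound and PexH is active, so *irpF* is transcribed.
So IrpF is produced and active.
Indole is absent, so MorC is active.
No repressor is bound and IrpF and MorC are active, so *quvE* is transcribed.
So QuvE is produced and active.
Glyoxylate is absent, so SibE is active.
With repressor QuvE bound, *fubV* is not transcribed.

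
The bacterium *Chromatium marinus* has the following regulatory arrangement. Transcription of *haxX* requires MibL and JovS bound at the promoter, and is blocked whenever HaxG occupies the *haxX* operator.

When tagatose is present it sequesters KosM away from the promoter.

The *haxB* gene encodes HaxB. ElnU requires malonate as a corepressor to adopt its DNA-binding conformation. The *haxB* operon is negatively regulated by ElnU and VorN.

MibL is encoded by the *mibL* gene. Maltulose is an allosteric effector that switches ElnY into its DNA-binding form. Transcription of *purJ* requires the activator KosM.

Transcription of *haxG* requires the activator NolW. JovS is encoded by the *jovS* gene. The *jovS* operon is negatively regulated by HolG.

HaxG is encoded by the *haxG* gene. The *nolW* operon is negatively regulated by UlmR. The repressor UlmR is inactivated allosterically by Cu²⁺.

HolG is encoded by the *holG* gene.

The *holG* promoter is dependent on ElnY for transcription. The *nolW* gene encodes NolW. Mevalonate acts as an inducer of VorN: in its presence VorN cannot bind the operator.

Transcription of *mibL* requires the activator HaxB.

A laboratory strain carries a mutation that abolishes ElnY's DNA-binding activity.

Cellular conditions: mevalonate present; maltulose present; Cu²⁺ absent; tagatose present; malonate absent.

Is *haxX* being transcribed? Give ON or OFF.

Malonate is absent, so ElnU is inactive.
Mevalonate is present, so VorN is inactive.
With no repressor bound, *haxB* is transcribed.
So HaxB is produced and active.
No repressor is bound and HaxB is active, so *mibL* is transcribed.
So MibL is produced and active.
ElnY is non-functional in this strain, so it has no effect.
Required activator ElnY is absent, so *holG* is not transcribed.
So HolG is not produced.
With no repressor bound, *jovS* is transcribed.
So JovS is produced and active.
Cu²⁺ is absent, so UlmR is active.
With repressor UlmR bound, *nolW* is not transcribed.
So NolW is not produced.
Required activator NolW is absent, so *haxG* is not transcribed.
So HaxG is not produced.
No repressor is bound and MibL and JovS are active, so *haxX* is transcribed.

ON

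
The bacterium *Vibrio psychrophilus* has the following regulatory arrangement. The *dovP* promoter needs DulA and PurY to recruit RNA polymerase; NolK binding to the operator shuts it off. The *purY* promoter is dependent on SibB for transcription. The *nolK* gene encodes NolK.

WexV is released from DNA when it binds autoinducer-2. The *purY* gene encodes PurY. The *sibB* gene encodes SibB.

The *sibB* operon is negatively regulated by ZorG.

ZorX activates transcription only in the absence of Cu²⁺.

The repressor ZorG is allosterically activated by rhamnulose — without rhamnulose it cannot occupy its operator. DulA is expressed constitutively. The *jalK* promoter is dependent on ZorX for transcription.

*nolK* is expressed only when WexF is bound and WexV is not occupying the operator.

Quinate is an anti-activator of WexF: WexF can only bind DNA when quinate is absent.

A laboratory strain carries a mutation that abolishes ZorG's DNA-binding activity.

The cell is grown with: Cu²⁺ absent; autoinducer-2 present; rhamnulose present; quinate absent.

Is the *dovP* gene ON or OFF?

OFF

DulA is produced constitutively and is active.
Autoinducer-2 is present, so WexV is inactive.
Quinate is absent, so WexF is active.
No repressor is bound and WexF is active, so *nolK* is transcribed.
So NolK is produced and active.
ZorG is non-functional in this strain, so it has no effect.
With no repressor bound, *sibB* is transcribed.
So SibB is produced and active.
No repressor is bound and SibB is active, so *purY* is transcribed.
So PurY is produced and active.
With repressor NolK bound, *dovP* is not transcribed.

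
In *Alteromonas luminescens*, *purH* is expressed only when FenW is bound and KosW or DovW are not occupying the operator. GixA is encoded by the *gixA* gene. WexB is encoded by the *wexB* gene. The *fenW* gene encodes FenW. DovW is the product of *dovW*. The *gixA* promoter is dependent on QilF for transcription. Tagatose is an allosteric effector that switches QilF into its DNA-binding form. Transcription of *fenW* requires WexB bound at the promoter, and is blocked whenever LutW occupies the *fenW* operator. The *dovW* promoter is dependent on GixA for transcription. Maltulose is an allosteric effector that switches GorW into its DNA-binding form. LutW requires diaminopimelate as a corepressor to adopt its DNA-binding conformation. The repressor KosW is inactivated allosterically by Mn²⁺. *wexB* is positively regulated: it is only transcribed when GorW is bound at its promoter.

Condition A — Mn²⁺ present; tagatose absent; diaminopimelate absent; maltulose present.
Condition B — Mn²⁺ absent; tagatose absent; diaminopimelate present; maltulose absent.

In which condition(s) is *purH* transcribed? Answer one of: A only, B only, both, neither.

A only

Condition A:
Mn²⁺ is present, so KosW is inactive.
Tagatose is absent, so QilF is inactive.
Required activator QilF is absent, so *gixA* is not transcribed.
So GixA is not produced.
Required activator GixA is absent, so *dovW* is not transcribed.
So DovW is not produced.
Diaminopimelate is absent, so LutW is inactive.
Maltulose is present, so GorW is active.
No repressor is bound and GorW is active, so *wexB* is transcribed.
So WexB is produced and active.
No repressor is bound and WexB is active, so *fenW* is transcribed.
So FenW is produced and active.
No repressor is bound and FenW is active, so *purH* is transcribed.
→ *purH* is ON in A.
Condition B:
Mn²⁺ is absent, so KosW is active.
Tagatose is absent, so QilF is inactive.
Required activator QilF is absent, so *gixA* is not transcribed.
So GixA is not produced.
Required activator GixA is absent, so *dovW* is not transcribed.
So DovW is not produced.
Diaminopimelate is present, so LutW is active.
Maltulose is absent, so GorW is inactive.
Required activator GorW is absent, so *wexB* is not transcribed.
So WexB is not produced.
With repressor LutW bound, *fenW* is not transcribed.
So FenW is not produced.
With repressor KosW bound, *purH* is not transcribed.
→ *purH* is OFF in B.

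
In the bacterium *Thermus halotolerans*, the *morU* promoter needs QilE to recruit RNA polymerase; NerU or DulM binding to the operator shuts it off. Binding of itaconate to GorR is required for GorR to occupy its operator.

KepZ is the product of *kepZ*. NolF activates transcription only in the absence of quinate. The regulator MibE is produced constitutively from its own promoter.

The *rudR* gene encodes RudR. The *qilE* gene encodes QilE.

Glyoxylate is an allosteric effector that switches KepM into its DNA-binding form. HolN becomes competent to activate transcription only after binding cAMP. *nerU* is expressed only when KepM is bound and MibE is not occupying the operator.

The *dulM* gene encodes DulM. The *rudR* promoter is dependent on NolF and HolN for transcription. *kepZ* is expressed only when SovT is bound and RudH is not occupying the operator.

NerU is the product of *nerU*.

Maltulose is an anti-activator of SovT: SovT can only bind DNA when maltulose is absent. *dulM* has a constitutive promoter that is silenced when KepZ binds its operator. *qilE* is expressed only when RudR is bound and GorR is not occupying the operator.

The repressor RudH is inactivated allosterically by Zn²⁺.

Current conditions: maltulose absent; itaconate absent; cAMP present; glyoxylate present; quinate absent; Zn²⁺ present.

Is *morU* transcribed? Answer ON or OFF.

ON

MibE is produced constitutively and is active.
Glyoxylate is present, so KepM is active.
With repressor MibE bound, *nerU* is not transcribed.
So NerU is not produced.
Itaconate is absent, so GorR is inactive.
Quinate is absent, so NolF is active.
cAMP is present, so HolN is active.
No repressor is bound and NolF and HolN are active, so *rudR* is transcribed.
So RudR is produced and active.
No repressor is bound and RudR is active, so *qilE* is transcribed.
So QilE is produced and active.
Zn²⁺ is present, so RudH is inactive.
Maltulose is absent, so SovT is active.
No repressor is bound and SovT is active, so *kepZ* is transcribed.
So KepZ is produced and active.
With repressor KepZ bound, *dulM* is not transcribed.
So DulM is not produced.
No repressor is bound and QilE is active, so *morU* is transcribed.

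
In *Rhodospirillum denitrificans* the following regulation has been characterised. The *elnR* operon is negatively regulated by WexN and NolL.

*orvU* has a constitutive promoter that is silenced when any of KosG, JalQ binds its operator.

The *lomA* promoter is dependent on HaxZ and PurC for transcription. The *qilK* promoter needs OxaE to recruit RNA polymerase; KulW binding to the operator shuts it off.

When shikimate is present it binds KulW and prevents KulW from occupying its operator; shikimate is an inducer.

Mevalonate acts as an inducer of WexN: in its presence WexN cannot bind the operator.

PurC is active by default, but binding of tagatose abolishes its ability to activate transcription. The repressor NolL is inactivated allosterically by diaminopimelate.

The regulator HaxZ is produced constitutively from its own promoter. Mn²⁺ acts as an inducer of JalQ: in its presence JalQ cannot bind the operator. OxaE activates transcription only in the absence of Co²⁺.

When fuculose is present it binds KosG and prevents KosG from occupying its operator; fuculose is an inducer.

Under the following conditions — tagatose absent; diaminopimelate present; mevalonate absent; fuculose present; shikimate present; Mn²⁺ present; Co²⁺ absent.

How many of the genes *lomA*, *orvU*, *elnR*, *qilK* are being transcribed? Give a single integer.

3

HaxZ is produced constitutively and is active.
Tagatose is absent, so PurC is active.
No repressor is bound and HaxZ and PurC are active, so *lomA* is transcribed.
→ *lomA* is ON.
Fuculose is present, so KosG is inactive.
Mn²⁺ is present, so JalQ is inactive.
With no repressor bound, *orvU* is transcribed.
→ *orvU* is ON.
Mevalonate is absent, so WexN is active.
Diaminopimelate is present, so NolL is inactive.
With repressor WexN bound, *elnR* is not transcribed.
→ *elnR* is OFF.
Shikimate is present, so KulW is inactive.
Co²⁺ is absent, so OxaE is active.
No repressor is bound and OxaE is active, so *qilK* is transcribed.
→ *qilK* is ON.
3 of the 4 genes are transcribed.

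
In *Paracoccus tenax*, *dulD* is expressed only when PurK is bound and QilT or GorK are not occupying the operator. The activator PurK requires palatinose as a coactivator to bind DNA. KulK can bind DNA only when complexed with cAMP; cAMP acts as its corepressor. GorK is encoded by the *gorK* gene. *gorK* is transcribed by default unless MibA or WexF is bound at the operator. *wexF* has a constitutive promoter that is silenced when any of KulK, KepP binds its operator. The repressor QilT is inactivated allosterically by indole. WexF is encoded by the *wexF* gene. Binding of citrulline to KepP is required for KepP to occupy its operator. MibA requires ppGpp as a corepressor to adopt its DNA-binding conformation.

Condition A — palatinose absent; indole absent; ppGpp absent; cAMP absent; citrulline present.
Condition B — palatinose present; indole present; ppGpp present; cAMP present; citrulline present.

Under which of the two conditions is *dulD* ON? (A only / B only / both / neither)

Condition A:
Palatinose is absent, so PurK is inactive.
Indole is absent, so QilT is active.
ppGpp is absent, so MibA is inactive.
cAMP is absent, so KulK is inactive.
Citrulline is present, so KepP is active.
With repressor KepP bound, *wexF* is not transcribed.
So WexF is not produced.
With no repressor bound, *gorK* is transcribed.
So GorK is produced and active.
With repressor QilT bound, *dulD* is not transcribed.
→ *dulD* is OFF in A.
Condition B:
Palatinose is present, so PurK is active.
Indole is present, so QilT is inactive.
ppGpp is present, so MibA is active.
cAMP is present, so KulK is active.
Citrulline is present, so KepP is active.
With repressor KulK bound, *wexF* is not transcribed.
So WexF is not produced.
With repressor MibA bound, *gorK* is not transcribed.
So GorK is not produced.
No repressor is bound and PurK is active, so *dulD* is transcribed.
→ *dulD* is ON in B.

B only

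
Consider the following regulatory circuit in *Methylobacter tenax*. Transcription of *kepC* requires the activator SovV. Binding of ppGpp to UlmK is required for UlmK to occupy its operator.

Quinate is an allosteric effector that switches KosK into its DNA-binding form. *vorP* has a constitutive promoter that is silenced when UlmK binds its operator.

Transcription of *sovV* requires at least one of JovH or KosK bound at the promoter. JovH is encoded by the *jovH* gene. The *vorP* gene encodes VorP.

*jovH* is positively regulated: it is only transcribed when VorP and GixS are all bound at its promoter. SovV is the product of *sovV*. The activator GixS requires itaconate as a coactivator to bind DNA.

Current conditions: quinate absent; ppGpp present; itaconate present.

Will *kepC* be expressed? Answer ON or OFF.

OFF

ppGpp is present, so UlmK is active.
With repressor UlmK bound, *vorP* is not transcribed.
So VorP is not produced.
Itaconate is present, so GixS is active.
Required activator VorP is absent, so *jovH* is not transcribed.
So JovH is not produced.
Quinate is absent, so KosK is inactive.
No activator is available at the *sovV* promoter, so *sovV* is not transcribed.
So SovV is not produced.
Required activator SovV is absent, so *kepC* is not transcribed.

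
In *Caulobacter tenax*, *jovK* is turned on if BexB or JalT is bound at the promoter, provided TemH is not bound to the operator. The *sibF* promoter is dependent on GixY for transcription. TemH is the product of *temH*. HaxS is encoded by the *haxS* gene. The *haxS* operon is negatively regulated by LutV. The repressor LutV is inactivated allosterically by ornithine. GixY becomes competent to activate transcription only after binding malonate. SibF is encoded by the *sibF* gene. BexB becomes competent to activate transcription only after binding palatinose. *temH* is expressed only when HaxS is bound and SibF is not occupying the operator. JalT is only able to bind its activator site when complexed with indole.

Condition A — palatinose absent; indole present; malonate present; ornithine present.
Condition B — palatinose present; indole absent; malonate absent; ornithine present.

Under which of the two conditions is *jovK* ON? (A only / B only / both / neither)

A only

Condition A:
Palatinose is absent, so BexB is inactive.
Indole is present, so JalT is active.
Malonate is present, so GixY is active.
No repressor is bound and GixY is active, so *sibF* is transcribed.
So SibF is produced and active.
Ornithine is present, so LutV is inactive.
With no repressor bound, *haxS* is transcribed.
So HaxS is produced and active.
With repressor SibF bound, *temH* is not transcribed.
So TemH is not produced.
Activator JalT is present, so *jovK* is transcribed.
→ *jovK* is ON in A.
Condition B:
Palatinose is present, so BexB is active.
Indole is absent, so JalT is inactive.
Malonate is absent, so GixY is inactive.
Required activator GixY is absent, so *sibF* is not transcribed.
So SibF is not produced.
Ornithine is present, so LutV is inactive.
With no repressor bound, *haxS* is transcribed.
So HaxS is produced and active.
No repressor is bound and HaxS is active, so *temH* is transcribed.
So TemH is produced and active.
With repressor TemH bound, *jovK* is not transcribed.
→ *jovK* is OFF in B.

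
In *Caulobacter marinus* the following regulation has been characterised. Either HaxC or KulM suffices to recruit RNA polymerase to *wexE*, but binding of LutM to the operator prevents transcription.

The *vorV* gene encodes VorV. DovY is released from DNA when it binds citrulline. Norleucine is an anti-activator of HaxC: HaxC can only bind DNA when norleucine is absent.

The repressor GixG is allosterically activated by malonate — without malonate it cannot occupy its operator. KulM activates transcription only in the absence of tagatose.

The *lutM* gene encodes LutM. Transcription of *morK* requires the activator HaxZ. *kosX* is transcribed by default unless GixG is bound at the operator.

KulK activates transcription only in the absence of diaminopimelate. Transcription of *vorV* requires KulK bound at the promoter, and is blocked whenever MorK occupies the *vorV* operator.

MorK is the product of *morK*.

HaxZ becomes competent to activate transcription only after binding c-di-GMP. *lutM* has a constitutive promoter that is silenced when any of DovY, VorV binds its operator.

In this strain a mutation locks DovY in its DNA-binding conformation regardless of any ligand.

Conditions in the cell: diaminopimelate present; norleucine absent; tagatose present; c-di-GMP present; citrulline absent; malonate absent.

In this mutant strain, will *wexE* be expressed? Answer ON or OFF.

ON

DovY is constitutively active in this strain.
c-di-GMP is present, so HaxZ is active.
No repressor is bound and HaxZ is active, so *morK* is transcribed.
So MorK is produced and active.
Diaminopimelate is present, so KulK is inactive.
With repressor MorK bound, *vorV* is not transcribed.
So VorV is not produced.
With repressor DovY bound, *lutM* is not transcribed.
So LutM is not produced.
Norleucine is absent, so HaxC is active.
Tagatose is present, so KulM is inactive.
Activator HaxC is present, so *wexE* is transcribed.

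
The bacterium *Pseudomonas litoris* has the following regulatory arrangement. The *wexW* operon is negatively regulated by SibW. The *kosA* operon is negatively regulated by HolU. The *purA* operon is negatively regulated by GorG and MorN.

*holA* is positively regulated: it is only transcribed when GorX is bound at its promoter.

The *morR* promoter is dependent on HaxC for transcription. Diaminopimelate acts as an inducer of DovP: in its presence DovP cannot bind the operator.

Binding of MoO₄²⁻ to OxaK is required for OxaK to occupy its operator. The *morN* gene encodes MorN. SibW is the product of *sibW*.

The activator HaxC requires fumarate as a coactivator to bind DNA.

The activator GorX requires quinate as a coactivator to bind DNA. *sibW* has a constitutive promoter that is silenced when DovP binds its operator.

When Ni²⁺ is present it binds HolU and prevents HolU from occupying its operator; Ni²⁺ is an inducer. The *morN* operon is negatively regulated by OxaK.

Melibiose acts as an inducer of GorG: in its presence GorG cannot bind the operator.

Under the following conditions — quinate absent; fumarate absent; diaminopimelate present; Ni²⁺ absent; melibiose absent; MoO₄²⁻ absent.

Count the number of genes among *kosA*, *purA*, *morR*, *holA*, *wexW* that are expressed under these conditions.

Ni²⁺ is absent, so HolU is active.
With repressor HolU bound, *kosA* is not transcribed.
→ *kosA* is OFF.
Melibiose is absent, so GorG is active.
MoO₄²⁻ is absent, so OxaK is inactive.
With no repressor bound, *morN* is transcribed.
So MorN is produced and active.
With repressor GorG bound, *purA* is not transcribed.
→ *purA* is OFF.
Fumarate is absent, so HaxC is inactive.
Required activator HaxC is absent, so *morR* is not transcribed.
→ *morR* is OFF.
Quinate is absent, so GorX is inactive.
Required activator GorX is absent, so *holA* is not transcribed.
→ *holA* is OFF.
Diaminopimelate is present, so DovP is inactive.
With no repressor bound, *sibW* is transcribed.
So SibW is produced and active.
With repressor SibW bound, *wexW* is not transcribed.
→ *wexW* is OFF.
0 of the 5 genes are transcribed.

0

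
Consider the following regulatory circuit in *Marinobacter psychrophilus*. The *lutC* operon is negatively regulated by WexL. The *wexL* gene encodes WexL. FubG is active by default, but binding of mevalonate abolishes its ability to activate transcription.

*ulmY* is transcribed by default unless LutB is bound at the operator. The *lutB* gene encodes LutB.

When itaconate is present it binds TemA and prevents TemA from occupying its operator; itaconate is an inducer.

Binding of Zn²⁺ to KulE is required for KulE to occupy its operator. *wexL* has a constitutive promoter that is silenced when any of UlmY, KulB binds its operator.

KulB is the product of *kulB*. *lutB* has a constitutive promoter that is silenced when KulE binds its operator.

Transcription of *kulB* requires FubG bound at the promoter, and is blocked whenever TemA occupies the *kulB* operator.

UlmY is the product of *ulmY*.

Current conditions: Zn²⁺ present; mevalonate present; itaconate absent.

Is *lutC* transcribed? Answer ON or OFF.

Zn²⁺ is present, so KulE is active.
With repressor KulE bound, *lutB* is not transcribed.
So LutB is not produced.
With no repressor bound, *ulmY* is transcribed.
So UlmY is produced and active.
Mevalonate is present, so FubG is inactive.
Itaconate is absent, so TemA is active.
With repressor TemA bound, *kulB* is not transcribed.
So KulB is not produced.
With repressor UlmY bound, *wexL* is not transcribed.
So WexL is not produced.
With no repressor bound, *lutC* is transcribed.

ON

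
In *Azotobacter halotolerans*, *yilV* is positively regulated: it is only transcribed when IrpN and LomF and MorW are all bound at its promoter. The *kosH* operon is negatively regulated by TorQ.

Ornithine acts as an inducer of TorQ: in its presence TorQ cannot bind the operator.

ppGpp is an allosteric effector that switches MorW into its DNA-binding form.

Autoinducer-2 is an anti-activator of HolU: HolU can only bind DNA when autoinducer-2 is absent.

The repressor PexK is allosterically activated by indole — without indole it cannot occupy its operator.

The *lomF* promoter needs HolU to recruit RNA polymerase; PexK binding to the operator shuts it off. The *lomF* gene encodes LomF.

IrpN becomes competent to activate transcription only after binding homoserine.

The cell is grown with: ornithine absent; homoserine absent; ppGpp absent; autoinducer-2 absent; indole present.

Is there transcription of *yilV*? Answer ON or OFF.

Homoserine is absent, so IrpN is inactive.
Indole is present, so PexK is active.
Autoinducer-2 is absent, so HolU is active.
With repressor PexK bound, *lomF* is not transcribed.
So LomF is not produced.
ppGpp is absent, so MorW is inactive.
Required activator IrpN is absent, so *yilV* is not transcribed.

OFF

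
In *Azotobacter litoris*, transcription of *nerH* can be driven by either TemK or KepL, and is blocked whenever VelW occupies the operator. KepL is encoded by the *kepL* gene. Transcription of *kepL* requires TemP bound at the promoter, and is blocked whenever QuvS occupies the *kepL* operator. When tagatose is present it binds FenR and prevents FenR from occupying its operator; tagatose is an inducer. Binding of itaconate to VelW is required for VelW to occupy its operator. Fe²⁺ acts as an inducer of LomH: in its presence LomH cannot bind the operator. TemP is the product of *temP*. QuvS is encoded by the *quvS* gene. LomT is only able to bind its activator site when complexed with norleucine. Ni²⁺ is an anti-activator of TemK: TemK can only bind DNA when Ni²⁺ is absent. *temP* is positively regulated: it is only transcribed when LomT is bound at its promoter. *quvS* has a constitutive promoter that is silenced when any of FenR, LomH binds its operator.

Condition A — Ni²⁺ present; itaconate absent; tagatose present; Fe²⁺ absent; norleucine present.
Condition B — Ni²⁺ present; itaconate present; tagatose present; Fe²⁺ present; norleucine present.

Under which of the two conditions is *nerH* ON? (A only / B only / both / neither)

A only

Condition A:
Ni²⁺ is present, so TemK is inactive.
Itaconate is absent, so VelW is inactive.
Tagatose is present, so FenR is inactive.
Fe²⁺ is absent, so LomH is active.
With repressor LomH bound, *quvS* is not transcribed.
So QuvS is not produced.
Norleucine is present, so LomT is active.
No repressor is bound and LomT is active, so *temP* is transcribed.
So TemP is produced and active.
No repressor is bound and TemP is active, so *kepL* is transcribed.
So KepL is produced and active.
Activator KepL is present, so *nerH* is transcribed.
→ *nerH* is ON in A.
Condition B:
Ni²⁺ is present, so TemK is inactive.
Itaconate is present, so VelW is active.
Tagatose is present, so FenR is inactive.
Fe²⁺ is present, so LomH is inactive.
With no repressor bound, *quvS* is transcribed.
So QuvS is produced and active.
Norleucine is present, so LomT is active.
No repressor is bound and LomT is active, so *temP* is transcribed.
So TemP is produced and active.
With repressor QuvS bound, *kepL* is not transcribed.
So KepL is not produced.
With repressor VelW bound, *nerH* is not transcribed.
→ *nerH* is OFF in B.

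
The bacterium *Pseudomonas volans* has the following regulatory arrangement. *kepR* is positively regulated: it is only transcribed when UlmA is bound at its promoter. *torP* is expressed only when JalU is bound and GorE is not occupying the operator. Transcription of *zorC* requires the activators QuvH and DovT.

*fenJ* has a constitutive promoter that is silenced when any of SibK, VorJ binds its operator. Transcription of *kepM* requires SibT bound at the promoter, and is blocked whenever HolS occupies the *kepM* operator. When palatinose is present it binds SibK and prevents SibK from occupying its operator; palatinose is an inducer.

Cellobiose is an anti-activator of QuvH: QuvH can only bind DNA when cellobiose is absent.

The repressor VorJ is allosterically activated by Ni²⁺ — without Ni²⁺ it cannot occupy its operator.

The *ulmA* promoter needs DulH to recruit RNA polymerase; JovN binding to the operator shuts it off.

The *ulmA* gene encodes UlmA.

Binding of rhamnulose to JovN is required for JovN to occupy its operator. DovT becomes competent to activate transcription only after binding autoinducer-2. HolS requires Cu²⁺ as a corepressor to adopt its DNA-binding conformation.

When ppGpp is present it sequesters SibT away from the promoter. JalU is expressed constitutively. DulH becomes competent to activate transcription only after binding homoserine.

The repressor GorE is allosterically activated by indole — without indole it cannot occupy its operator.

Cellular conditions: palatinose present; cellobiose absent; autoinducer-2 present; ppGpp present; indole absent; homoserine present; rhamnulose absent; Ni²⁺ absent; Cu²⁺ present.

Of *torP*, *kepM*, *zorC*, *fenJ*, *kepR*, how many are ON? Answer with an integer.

Indole is absent, so GorE is inactive.
JalU is produced constitutively and is active.
No repressor is bound and JalU is active, so *torP* is transcribed.
→ *torP* is ON.
Cu²⁺ is present, so HolS is active.
ppGpp is present, so SibT is inactive.
With repressor HolS bound, *kepM* is not transcribed.
→ *kepM* is OFF.
Cellobiose is absent, so QuvH is active.
Autoinducer-2 is present, so DovT is active.
No repressor is bound and QuvH and DovT are active, so *zorC* is transcribed.
→ *zorC* is ON.
Palatinose is present, so SibK is inactive.
Ni²⁺ is absent, so VorJ is inactive.
With no repressor bound, *fenJ* is transcribed.
→ *fenJ* is ON.
Rhamnulose is absent, so JovN is inactive.
Homoserine is present, so DulH is active.
No repressor is bound and DulH is active, so *ulmA* is transcribed.
So UlmA is produced and active.
No repressor is bound and UlmA is active, so *kepR* is transcribed.
→ *kepR* is ON.
4 of the 5 genes are transcribed.

4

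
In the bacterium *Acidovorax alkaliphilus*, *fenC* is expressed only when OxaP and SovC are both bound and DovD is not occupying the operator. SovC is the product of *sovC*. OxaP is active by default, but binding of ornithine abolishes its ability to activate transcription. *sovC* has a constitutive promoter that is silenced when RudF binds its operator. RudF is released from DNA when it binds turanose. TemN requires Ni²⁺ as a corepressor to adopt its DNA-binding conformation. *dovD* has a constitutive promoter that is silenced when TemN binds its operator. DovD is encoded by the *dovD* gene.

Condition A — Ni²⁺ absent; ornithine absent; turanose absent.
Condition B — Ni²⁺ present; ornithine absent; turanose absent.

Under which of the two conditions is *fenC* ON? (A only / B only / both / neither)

Condition A:
Ni²⁺ is absent, so TemN is inactive.
With no repressor bound, *dovD* is transcribed.
So DovD is produced and active.
Ornithine is absent, so OxaP is active.
Turanose is absent, so RudF is active.
With repressor RudF bound, *sovC* is not transcribed.
So SovC is not produced.
With repressor DovD bound, *fenC* is not transcribed.
→ *fenC* is OFF in A.
Condition B:
Ni²⁺ is present, so TemN is active.
With repressor TemN bound, *dovD* is not transcribed.
So DovD is not produced.
Ornithine is absent, so OxaP is active.
Turanose is absent, so RudF is active.
With repressor RudF bound, *sovC* is not transcribed.
So SovC is not produced.
Required activator SovC is absent, so *fenC* is not transcribed.
→ *fenC* is OFF in B.

neither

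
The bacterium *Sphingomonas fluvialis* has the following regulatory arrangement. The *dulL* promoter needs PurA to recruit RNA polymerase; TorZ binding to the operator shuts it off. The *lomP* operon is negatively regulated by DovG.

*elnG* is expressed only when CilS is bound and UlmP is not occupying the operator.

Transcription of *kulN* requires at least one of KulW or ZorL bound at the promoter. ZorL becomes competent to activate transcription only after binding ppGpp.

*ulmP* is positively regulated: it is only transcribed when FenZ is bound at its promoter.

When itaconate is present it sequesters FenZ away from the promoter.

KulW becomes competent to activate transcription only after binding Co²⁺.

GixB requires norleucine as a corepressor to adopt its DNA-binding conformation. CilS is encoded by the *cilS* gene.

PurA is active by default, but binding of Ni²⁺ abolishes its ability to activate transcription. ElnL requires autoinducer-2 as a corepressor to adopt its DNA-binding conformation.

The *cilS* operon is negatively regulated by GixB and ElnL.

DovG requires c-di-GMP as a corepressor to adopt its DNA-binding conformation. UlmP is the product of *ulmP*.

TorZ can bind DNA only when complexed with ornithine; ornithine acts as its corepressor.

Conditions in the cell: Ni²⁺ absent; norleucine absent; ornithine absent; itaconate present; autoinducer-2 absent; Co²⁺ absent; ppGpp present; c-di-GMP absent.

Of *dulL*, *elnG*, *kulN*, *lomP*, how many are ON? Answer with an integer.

Ni²⁺ is absent, so PurA is active.
Ornithine is absent, so TorZ is inactive.
No repressor is bound and PurA is active, so *dulL* is transcribed.
→ *dulL* is ON.
Norleucine is absent, so GixB is inactive.
Autoinducer-2 is absent, so ElnL is inactive.
With no repressor bound, *cilS* is transcribed.
So CilS is produced and active.
Itaconate is present, so FenZ is inactive.
Required activator FenZ is absent, so *ulmP* is not transcribed.
So UlmP is not produced.
No repressor is bound and CilS is active, so *elnG* is transcribed.
→ *elnG* is ON.
Co²⁺ is absent, so KulW is inactive.
ppGpp is present, so ZorL is active.
Activator ZorL is present, so *kulN* is transcribed.
→ *kulN* is ON.
c-di-GMP is absent, so DovG is inactive.
With no repressor bound, *lomP* is transcribed.
→ *lomP* is ON.
4 of the 4 genes are transcribed.

4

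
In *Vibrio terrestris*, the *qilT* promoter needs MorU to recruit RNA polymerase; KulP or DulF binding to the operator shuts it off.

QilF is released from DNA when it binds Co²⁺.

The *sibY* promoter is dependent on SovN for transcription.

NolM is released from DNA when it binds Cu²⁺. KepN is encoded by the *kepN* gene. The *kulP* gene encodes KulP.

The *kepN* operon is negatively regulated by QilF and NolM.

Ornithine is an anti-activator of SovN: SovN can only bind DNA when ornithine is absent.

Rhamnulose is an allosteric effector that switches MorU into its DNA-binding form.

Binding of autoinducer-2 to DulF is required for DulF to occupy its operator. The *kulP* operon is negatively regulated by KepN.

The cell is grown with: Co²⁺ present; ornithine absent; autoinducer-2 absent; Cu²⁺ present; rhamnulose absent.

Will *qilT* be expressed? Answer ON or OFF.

Rhamnulose is absent, so MorU is inactive.
Co²⁺ is present, so QilF is inactive.
Cu²⁺ is present, so NolM is inactive.
With no repressor bound, *kepN* is transcribed.
So KepN is produced and active.
With repressor KepN bound, *kulP* is not transcribed.
So KulP is not produced.
Autoinducer-2 is absent, so DulF is inactive.
Required activator MorU is absent, so *qilT* is not transcribed.

OFF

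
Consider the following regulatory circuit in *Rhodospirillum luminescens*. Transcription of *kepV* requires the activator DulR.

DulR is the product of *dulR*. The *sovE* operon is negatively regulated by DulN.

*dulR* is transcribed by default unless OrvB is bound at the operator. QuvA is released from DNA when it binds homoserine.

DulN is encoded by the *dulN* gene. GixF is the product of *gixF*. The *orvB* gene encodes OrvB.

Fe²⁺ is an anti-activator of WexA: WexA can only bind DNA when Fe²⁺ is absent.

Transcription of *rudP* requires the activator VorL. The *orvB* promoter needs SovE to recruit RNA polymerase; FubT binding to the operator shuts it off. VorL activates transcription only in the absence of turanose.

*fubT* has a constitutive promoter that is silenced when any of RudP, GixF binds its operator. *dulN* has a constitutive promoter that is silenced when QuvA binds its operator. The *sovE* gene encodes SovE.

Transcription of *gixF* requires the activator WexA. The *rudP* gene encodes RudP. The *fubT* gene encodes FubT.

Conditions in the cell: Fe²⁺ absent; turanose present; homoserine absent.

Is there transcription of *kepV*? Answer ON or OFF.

Homoserine is absent, so QuvA is active.
With repressor QuvA bound, *dulN* is not transcribed.
So DulN is not produced.
With no repressor bound, *sovE* is transcribed.
So SovE is produced and active.
Turanose is present, so VorL is inactive.
Required activator VorL is absent, so *rudP* is not transcribed.
So RudP is not produced.
Fe²⁺ is absent, so WexA is active.
No repressor is bound and WexA is active, so *gixF* is transcribed.
So GixF is produced and active.
With repressor GixF bound, *fubT* is not transcribed.
So FubT is not produced.
No repressor is bound and SovE is active, so *orvB* is transcribed.
So OrvB is produced and active.
With repressor OrvB bound, *dulR* is not transcribed.
So DulR is not produced.
Required activator DulR is absent, so *kepV* is not transcribed.

OFF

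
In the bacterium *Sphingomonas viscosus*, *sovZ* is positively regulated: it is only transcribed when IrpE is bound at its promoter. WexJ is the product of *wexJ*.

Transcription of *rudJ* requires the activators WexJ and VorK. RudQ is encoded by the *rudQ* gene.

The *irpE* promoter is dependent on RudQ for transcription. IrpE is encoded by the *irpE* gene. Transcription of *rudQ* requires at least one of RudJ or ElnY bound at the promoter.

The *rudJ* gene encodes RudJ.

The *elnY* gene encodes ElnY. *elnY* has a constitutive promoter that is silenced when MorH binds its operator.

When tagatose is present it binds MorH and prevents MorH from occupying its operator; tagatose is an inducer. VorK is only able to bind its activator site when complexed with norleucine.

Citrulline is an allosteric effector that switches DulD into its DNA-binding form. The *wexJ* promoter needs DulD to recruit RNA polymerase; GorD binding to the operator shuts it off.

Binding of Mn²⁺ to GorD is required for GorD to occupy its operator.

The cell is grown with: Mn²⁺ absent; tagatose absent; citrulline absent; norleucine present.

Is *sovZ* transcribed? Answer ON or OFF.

Citrulline is absent, so DulD is inactive.
Mn²⁺ is absent, so GorD is inactive.
Required activator DulD is absent, so *wexJ* is not transcribed.
So WexJ is not produced.
Norleucine is present, so VorK is active.
Required activator WexJ is absent, so *rudJ* is not transcribed.
So RudJ is not produced.
Tagatose is absent, so MorH is active.
With repressor MorH bound, *elnY* is not transcribed.
So ElnY is not produced.
No activator is available at the *rudQ* promoter, so *rudQ* is not transcribed.
So RudQ is not produced.
Required activator RudQ is absent, so *irpE* is not transcribed.
So IrpE is not produced.
Required activator IrpE is absent, so *sovZ* is not transcribed.

OFF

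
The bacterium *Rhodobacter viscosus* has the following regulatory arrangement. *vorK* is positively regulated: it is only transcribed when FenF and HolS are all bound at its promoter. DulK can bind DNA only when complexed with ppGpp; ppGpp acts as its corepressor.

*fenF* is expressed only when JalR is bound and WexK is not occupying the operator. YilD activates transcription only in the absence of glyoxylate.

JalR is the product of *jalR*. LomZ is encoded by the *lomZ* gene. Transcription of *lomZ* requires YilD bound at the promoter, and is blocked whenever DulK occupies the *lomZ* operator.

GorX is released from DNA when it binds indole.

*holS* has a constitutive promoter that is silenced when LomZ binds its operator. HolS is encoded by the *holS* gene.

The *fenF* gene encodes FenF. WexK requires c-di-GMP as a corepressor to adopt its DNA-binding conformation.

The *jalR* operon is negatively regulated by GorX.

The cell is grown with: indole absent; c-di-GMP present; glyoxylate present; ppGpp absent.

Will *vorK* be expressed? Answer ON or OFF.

Indole is absent, so GorX is active.
With repressor GorX bound, *jalR* is not transcribed.
So JalR is not produced.
c-di-GMP is present, so WexK is active.
With repressor WexK bound, *fenF* is not transcribed.
So FenF is not produced.
ppGpp is absent, so DulK is inactive.
Glyoxylate is present, so YilD is inactive.
Required activator YilD is absent, so *lomZ* is not transcribed.
So LomZ is not produced.
With no repressor bound, *holS* is transcribed.
So HolS is produced and active.
Required activator FenF is absent, so *vorK* is not transcribed.

OFF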